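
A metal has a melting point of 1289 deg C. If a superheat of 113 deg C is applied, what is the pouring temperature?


Formula: T_pour = T_melt + Superheat
T_pour = 1289 + 113 = 1402 deg C


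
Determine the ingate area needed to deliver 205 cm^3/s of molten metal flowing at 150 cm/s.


Formula: A_ingate = Q / v  (continuity equation)
A = 205 cm^3/s / 150 cm/s = 1.3667 cm^2

Final answer: 1.3667 cm^2


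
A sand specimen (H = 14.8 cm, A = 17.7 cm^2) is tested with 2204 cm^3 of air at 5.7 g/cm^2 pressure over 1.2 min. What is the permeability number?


Formula: Permeability Number P = (V * H) / (p * A * t)
Numerator: V * H = 2204 * 14.8 = 32619.2
Denominator: p * A * t = 5.7 * 17.7 * 1.2 = 121.068
P = 32619.2 / 121.068 = 269.4288


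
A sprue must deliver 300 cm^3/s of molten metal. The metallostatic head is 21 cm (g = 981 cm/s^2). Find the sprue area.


Formula: v = sqrt(2*g*h), A = Q/v
Velocity: v = sqrt(2 * 981 * 21) = sqrt(41202) = 202.9828 cm/s
Sprue area: A = Q / v = 300 / 202.9828 = 1.4780 cm^2

1.4780 cm^2


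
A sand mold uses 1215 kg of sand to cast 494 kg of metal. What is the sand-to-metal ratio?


Formula: Sand-to-Metal Ratio = W_sand / W_metal
Ratio = 1215 kg / 494 kg = 2.4595


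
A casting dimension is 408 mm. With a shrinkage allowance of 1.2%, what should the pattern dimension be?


Formula: L_pattern = L_casting * (1 + shrinkage_rate/100)
Shrinkage factor = 1 + 1.2/100 = 1.012
L_pattern = 408 mm * 1.012 = 412.8960 mm


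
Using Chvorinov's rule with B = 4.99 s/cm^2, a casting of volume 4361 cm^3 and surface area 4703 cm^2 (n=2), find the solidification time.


Formula: t_s = B * (V/A)^n  (Chvorinov's rule, n=2)
Modulus M = V/A = 4361/4703 = 0.927280 cm
M^2 = 0.927280^2 = 0.859848 cm^2
t_s = 4.99 * 0.859848 = 4.2906 s

Answer: 4.2906 s


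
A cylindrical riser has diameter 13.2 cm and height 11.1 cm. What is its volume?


Formula: V = pi * (D/2)^2 * H  (cylinder volume)
Radius = D/2 = 13.2/2 = 6.6 cm
V = pi * 6.6^2 * 11.1 = 1519.0103 cm^3


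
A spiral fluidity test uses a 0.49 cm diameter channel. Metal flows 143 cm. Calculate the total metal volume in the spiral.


Formula: V = pi * (d/2)^2 * L  (cylinder volume)
Radius = 0.49/2 = 0.245 cm
V = pi * 0.245^2 * 143 = 26.9661 cm^3

Final answer: 26.9661 cm^3


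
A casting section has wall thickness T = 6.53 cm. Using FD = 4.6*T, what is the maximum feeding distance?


Formula: FD = 4.6 * T  (riser feeding-distance rule)
FD = 4.6 * 6.53 cm = 30.0380 cm

Final answer: 30.0380 cm


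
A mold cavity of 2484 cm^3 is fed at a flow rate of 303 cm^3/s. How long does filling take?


Formula: t_fill = V_mold / Q_flow
t = 2484 cm^3 / 303 cm^3/s = 8.1980 s

Answer: 8.1980 s


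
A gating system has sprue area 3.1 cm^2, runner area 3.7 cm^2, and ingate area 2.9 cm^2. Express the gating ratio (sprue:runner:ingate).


Sprue:Runner:Ingate = 1 : 3.7/3.1 : 2.9/3.1 = 1:1.19:0.94

Answer: 1:1.19:0.94


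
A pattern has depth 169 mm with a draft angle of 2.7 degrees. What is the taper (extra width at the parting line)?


Formula: taper = depth * tan(draft_angle)
tan(2.7 deg) = 0.0471588
taper = 169 mm * 0.0471588 = 7.9698 mm


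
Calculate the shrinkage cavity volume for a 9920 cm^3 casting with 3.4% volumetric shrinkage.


Formula: V_shrink = V_casting * shrinkage_pct / 100
V_shrink = 9920 cm^3 * 3.4 / 100 = 337.2800 cm^3

Final answer: 337.2800 cm^3


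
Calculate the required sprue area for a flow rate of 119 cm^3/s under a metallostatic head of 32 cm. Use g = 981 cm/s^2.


Formula: v = sqrt(2*g*h), A = Q/v
Velocity: v = sqrt(2 * 981 * 32) = sqrt(62784) = 250.5674 cm/s
Sprue area: A = Q / v = 119 / 250.5674 = 0.4749 cm^2

0.4749 cm^2


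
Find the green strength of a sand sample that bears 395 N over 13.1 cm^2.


Formula: Compressive Strength = Force / Area
Strength = 395 N / 13.1 cm^2 = 30.1527 N/cm^2

Answer: 30.1527 N/cm^2


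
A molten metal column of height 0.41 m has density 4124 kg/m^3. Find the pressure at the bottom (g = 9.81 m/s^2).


Formula: P = rho * g * h
rho * g = 4124 * 9.81 = 40456.44 N/m^3
P = 40456.44 * 0.41 = 16587.1404 Pa

Final answer: 16587.1404 Pa


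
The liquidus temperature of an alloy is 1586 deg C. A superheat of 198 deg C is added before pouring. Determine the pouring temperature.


Formula: T_pour = T_melt + Superheat
T_pour = 1586 + 198 = 1784 deg C

Final answer: 1784 deg C


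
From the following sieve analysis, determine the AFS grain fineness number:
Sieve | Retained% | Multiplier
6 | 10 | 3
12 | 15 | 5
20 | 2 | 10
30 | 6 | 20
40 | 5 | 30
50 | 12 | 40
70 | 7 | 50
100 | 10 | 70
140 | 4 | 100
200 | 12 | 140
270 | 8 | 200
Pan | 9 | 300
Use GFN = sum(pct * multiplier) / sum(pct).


Formula: GFN = sum(pct * multiplier) / sum(pct)
sum(pct * multiplier) = 8305
sum(pct) = 100
GFN = 8305 / 100 = 83.05

Final answer: 83.05


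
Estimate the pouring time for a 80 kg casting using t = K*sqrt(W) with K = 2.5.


Formula: t = K * sqrt(W)
sqrt(W) = sqrt(80) = 8.94427
t = 2.5 * 8.94427 = 22.3607 s

Answer: 22.3607 s


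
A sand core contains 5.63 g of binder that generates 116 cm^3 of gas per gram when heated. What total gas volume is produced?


Formula: V_gas = W_binder * gas_evolution_rate
V = 5.63 g * 116 cm^3/g = 653.0800 cm^3

653.0800 cm^3


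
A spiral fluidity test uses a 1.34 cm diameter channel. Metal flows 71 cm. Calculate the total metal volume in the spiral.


Formula: V = pi * (d/2)^2 * L  (cylinder volume)
Radius = 1.34/2 = 0.67 cm
V = pi * 0.67^2 * 71 = 100.1285 cm^3

100.1285 cm^3


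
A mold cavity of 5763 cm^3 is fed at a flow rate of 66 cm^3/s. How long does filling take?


Formula: t_fill = V_mold / Q_flow
t = 5763 cm^3 / 66 cm^3/s = 87.3182 s


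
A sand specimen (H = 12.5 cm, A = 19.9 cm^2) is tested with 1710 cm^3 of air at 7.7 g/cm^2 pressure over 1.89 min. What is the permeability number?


Formula: Permeability Number P = (V * H) / (p * A * t)
Numerator: V * H = 1710 * 12.5 = 21375.0
Denominator: p * A * t = 7.7 * 19.9 * 1.89 = 289.6047
P = 21375.0 / 289.6047 = 73.8075


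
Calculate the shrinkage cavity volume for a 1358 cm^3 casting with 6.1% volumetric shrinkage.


Formula: V_shrink = V_casting * shrinkage_pct / 100
V_shrink = 1358 cm^3 * 6.1 / 100 = 82.8380 cm^3

Final answer: 82.8380 cm^3


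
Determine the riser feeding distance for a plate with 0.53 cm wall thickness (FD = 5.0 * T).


Formula: FD = 5.0 * T  (riser feeding-distance rule)
FD = 5.0 * 0.53 cm = 2.6500 cm


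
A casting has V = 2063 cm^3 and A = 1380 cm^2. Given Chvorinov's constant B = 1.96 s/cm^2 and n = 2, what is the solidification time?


Formula: t_s = B * (V/A)^n  (Chvorinov's rule, n=2)
Modulus M = V/A = 2063/1380 = 1.494928 cm
M^2 = 1.494928^2 = 2.234810 cm^2
t_s = 1.96 * 2.234810 = 4.3802 s

4.3802 s


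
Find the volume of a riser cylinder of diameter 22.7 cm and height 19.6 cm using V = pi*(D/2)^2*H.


Formula: V = pi * (D/2)^2 * H  (cylinder volume)
Radius = D/2 = 22.7/2 = 11.35 cm
V = pi * 11.35^2 * 19.6 = 7932.2733 cm^3

7932.2733 cm^3


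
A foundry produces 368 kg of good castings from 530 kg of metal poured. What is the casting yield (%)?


Formula: Casting Yield = (W_good / W_total) * 100
Yield = (368 kg / 530 kg) * 100 = 69.4340%

69.4340%


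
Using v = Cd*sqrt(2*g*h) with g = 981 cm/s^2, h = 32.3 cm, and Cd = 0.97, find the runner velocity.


Formula: v = Cd * sqrt(2 * g * h)  (Torricelli with discharge coefficient)
2*g*h = 2 * 981 * 32.3 = 63372.6 cm^2/s^2
sqrt(63372.6) = 251.73915 cm/s
v = 0.97 * 251.73915 = 244.1870 cm/s

Answer: 244.1870 cm/s


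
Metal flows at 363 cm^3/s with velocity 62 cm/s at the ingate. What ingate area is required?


Formula: A_ingate = Q / v  (continuity equation)
A = 363 cm^3/s / 62 cm/s = 5.8548 cm^2


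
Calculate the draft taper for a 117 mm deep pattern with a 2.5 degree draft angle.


Formula: taper = depth * tan(draft_angle)
tan(2.5 deg) = 0.0436609
taper = 117 mm * 0.0436609 = 5.1083 mm

Answer: 5.1083 mm


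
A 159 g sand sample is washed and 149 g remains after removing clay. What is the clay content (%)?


Formula: Clay% = (W_total - W_washed) / W_total * 100
Clay mass = 159 - 149 = 10 g
Clay% = 10 / 159 * 100 = 6.2893%

Answer: 6.2893%


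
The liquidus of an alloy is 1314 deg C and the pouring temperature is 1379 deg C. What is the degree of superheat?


Formula: Superheat = T_pour - T_melt
Superheat = 1379 - 1314 = 65 deg C

65 deg C


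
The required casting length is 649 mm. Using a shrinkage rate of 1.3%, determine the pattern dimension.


Formula: L_pattern = L_casting * (1 + shrinkage_rate/100)
Shrinkage factor = 1 + 1.3/100 = 1.013
L_pattern = 649 mm * 1.013 = 657.4370 mm

657.4370 mm


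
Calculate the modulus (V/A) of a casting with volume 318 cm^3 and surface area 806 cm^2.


Formula: Casting Modulus M = V / A
M = 318 cm^3 / 806 cm^2 = 0.3945 cm

Final answer: 0.3945 cm


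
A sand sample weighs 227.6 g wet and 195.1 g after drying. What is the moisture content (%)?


Formula: MC = (W_wet - W_dry) / W_wet * 100
Water mass = 227.6 - 195.1 = 32.5 g
MC = 32.5 / 227.6 * 100 = 14.2794%

Final answer: 14.2794%


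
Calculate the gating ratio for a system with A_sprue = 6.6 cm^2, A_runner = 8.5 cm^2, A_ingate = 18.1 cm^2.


Sprue:Runner:Ingate = 1 : 8.5/6.6 : 18.1/6.6 = 1:1.29:2.74


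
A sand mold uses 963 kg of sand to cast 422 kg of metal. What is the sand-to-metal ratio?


Formula: Sand-to-Metal Ratio = W_sand / W_metal
Ratio = 963 kg / 422 kg = 2.2820

2.2820


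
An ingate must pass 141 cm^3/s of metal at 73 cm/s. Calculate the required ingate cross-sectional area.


Formula: A_ingate = Q / v  (continuity equation)
A = 141 cm^3/s / 73 cm/s = 1.9315 cm^2

Final answer: 1.9315 cm^2


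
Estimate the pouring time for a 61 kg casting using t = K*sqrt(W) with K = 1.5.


Formula: t = K * sqrt(W)
sqrt(W) = sqrt(61) = 7.81025
t = 1.5 * 7.81025 = 11.7154 s

Final answer: 11.7154 s


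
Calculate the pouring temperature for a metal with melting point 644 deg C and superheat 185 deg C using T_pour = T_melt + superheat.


Formula: T_pour = T_melt + Superheat
T_pour = 644 + 185 = 829 deg C

829 deg C


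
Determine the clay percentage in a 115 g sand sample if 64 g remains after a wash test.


Formula: Clay% = (W_total - W_washed) / W_total * 100
Clay mass = 115 - 64 = 51 g
Clay% = 51 / 115 * 100 = 44.3478%

44.3478%


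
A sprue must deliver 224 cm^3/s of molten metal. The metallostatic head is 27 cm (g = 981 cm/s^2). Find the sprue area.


Formula: v = sqrt(2*g*h), A = Q/v
Velocity: v = sqrt(2 * 981 * 27) = sqrt(52974) = 230.1608 cm/s
Sprue area: A = Q / v = 224 / 230.1608 = 0.9732 cm^2

Final answer: 0.9732 cm^2


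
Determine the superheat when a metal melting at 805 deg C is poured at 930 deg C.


Formula: Superheat = T_pour - T_melt
Superheat = 930 - 805 = 125 deg C

125 deg C


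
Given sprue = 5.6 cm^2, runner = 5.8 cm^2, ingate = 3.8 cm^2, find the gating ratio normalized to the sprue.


Sprue:Runner:Ingate = 1 : 5.8/5.6 : 3.8/5.6 = 1:1.04:0.68

Answer: 1:1.04:0.68


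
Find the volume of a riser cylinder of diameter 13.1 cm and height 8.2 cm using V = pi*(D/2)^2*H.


Formula: V = pi * (D/2)^2 * H  (cylinder volume)
Radius = D/2 = 13.1/2 = 6.55 cm
V = pi * 6.55^2 * 8.2 = 1105.2139 cm^3

Answer: 1105.2139 cm^3


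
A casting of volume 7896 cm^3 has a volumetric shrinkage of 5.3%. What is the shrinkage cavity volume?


Formula: V_shrink = V_casting * shrinkage_pct / 100
V_shrink = 7896 cm^3 * 5.3 / 100 = 418.4880 cm^3

Answer: 418.4880 cm^3


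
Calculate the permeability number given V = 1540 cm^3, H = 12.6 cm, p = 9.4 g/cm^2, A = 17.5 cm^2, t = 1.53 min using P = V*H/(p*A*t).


Formula: Permeability Number P = (V * H) / (p * A * t)
Numerator: V * H = 1540 * 12.6 = 19404.0
Denominator: p * A * t = 9.4 * 17.5 * 1.53 = 251.685
P = 19404.0 / 251.685 = 77.0964

Final answer: 77.0964


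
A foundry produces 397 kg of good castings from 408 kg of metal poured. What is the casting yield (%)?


Formula: Casting Yield = (W_good / W_total) * 100
Yield = (397 kg / 408 kg) * 100 = 97.3039%

Answer: 97.3039%


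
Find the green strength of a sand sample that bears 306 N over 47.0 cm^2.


Formula: Compressive Strength = Force / Area
Strength = 306 N / 47.0 cm^2 = 6.5106 N/cm^2

6.5106 N/cm^2


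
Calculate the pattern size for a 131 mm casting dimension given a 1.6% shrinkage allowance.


Formula: L_pattern = L_casting * (1 + shrinkage_rate/100)
Shrinkage factor = 1 + 1.6/100 = 1.016
L_pattern = 131 mm * 1.016 = 133.0960 mm


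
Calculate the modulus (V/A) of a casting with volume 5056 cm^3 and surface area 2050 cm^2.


Formula: Casting Modulus M = V / A
M = 5056 cm^3 / 2050 cm^2 = 2.4663 cm

Answer: 2.4663 cm


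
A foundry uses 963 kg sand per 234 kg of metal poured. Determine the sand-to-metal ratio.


Formula: Sand-to-Metal Ratio = W_sand / W_metal
Ratio = 963 kg / 234 kg = 4.1154

4.1154


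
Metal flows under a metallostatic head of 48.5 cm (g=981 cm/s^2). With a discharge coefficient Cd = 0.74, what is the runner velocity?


Formula: v = Cd * sqrt(2 * g * h)  (Torricelli with discharge coefficient)
2*g*h = 2 * 981 * 48.5 = 95157.0 cm^2/s^2
sqrt(95157.0) = 308.47528 cm/s
v = 0.74 * 308.47528 = 228.2717 cm/s

Answer: 228.2717 cm/s


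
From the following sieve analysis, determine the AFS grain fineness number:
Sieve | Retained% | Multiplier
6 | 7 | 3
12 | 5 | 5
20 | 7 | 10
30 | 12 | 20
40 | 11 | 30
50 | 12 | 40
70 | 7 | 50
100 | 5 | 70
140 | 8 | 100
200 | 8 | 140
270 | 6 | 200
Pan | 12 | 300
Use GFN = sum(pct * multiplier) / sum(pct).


Formula: GFN = sum(pct * multiplier) / sum(pct)
sum(pct * multiplier) = 8586
sum(pct) = 100
GFN = 8586 / 100 = 85.86

85.86


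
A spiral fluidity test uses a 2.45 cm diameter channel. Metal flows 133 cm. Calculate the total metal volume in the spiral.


Formula: V = pi * (d/2)^2 * L  (cylinder volume)
Radius = 2.45/2 = 1.225 cm
V = pi * 1.225^2 * 133 = 627.0089 cm^3


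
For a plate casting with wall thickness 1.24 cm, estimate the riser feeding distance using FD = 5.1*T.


Formula: FD = 5.1 * T  (riser feeding-distance rule)
FD = 5.1 * 1.24 cm = 6.3240 cm


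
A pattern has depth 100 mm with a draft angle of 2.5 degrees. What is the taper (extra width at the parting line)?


Formula: taper = depth * tan(draft_angle)
tan(2.5 deg) = 0.0436609
taper = 100 mm * 0.0436609 = 4.3661 mm

4.3661 mm


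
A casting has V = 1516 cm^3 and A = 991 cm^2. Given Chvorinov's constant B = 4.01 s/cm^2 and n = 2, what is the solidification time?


Formula: t_s = B * (V/A)^n  (Chvorinov's rule, n=2)
Modulus M = V/A = 1516/991 = 1.529768 cm
M^2 = 1.529768^2 = 2.340190 cm^2
t_s = 4.01 * 2.340190 = 9.3842 s


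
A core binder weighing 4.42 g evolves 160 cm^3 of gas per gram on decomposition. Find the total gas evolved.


Formula: V_gas = W_binder * gas_evolution_rate
V = 4.42 g * 160 cm^3/g = 707.2000 cm^3

Final answer: 707.2000 cm^3


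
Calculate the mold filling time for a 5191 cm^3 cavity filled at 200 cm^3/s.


Formula: t_fill = V_mold / Q_flow
t = 5191 cm^3 / 200 cm^3/s = 25.9550 s

Final answer: 25.9550 s


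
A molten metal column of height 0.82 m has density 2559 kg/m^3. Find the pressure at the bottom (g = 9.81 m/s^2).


Formula: P = rho * g * h
rho * g = 2559 * 9.81 = 25103.79 N/m^3
P = 25103.79 * 0.82 = 20585.1078 Pa

Answer: 20585.1078 Pa


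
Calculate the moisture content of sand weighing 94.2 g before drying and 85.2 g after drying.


Formula: MC = (W_wet - W_dry) / W_wet * 100
Water mass = 94.2 - 85.2 = 9.0 g
MC = 9.0 / 94.2 * 100 = 9.5541%

Final answer: 9.5541%


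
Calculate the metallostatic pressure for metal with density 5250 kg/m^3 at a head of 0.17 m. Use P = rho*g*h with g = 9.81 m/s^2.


Formula: P = rho * g * h
rho * g = 5250 * 9.81 = 51502.5 N/m^3
P = 51502.5 * 0.17 = 8755.4250 Pa

Answer: 8755.4250 Pa


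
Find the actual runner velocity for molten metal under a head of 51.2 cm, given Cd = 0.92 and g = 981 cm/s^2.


Formula: v = Cd * sqrt(2 * g * h)  (Torricelli with discharge coefficient)
2*g*h = 2 * 981 * 51.2 = 100454.4 cm^2/s^2
sqrt(100454.4) = 316.94542 cm/s
v = 0.92 * 316.94542 = 291.5898 cm/s

291.5898 cm/s


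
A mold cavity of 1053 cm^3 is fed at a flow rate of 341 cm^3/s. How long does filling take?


Formula: t_fill = V_mold / Q_flow
t = 1053 cm^3 / 341 cm^3/s = 3.0880 s

3.0880 s


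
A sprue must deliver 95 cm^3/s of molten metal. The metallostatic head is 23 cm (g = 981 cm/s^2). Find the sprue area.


Formula: v = sqrt(2*g*h), A = Q/v
Velocity: v = sqrt(2 * 981 * 23) = sqrt(45126) = 212.4288 cm/s
Sprue area: A = Q / v = 95 / 212.4288 = 0.4472 cm^2

0.4472 cm^2


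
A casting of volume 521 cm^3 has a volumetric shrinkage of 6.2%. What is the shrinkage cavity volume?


Formula: V_shrink = V_casting * shrinkage_pct / 100
V_shrink = 521 cm^3 * 6.2 / 100 = 32.3020 cm^3

32.3020 cm^3


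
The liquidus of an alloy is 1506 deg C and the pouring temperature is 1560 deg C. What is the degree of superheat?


Formula: Superheat = T_pour - T_melt
Superheat = 1560 - 1506 = 54 deg C


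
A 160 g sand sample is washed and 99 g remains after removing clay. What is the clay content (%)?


Formula: Clay% = (W_total - W_washed) / W_total * 100
Clay mass = 160 - 99 = 61 g
Clay% = 61 / 160 * 100 = 38.1250%


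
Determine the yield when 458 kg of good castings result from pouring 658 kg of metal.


Formula: Casting Yield = (W_good / W_total) * 100
Yield = (458 kg / 658 kg) * 100 = 69.6049%

Answer: 69.6049%


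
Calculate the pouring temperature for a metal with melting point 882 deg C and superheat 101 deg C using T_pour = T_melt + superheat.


Formula: T_pour = T_melt + Superheat
T_pour = 882 + 101 = 983 deg C

983 deg C


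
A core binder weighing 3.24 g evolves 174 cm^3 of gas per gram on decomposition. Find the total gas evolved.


Formula: V_gas = W_binder * gas_evolution_rate
V = 3.24 g * 174 cm^3/g = 563.7600 cm^3

563.7600 cm^3


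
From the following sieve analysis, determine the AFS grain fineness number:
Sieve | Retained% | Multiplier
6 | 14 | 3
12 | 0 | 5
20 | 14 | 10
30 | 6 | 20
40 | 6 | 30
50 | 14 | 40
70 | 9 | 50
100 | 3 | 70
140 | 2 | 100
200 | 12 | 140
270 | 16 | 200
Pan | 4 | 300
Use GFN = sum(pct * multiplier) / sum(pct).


Formula: GFN = sum(pct * multiplier) / sum(pct)
sum(pct * multiplier) = 7982
sum(pct) = 100
GFN = 7982 / 100 = 79.82

Answer: 79.82


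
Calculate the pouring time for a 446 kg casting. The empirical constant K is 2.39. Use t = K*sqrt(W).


Formula: t = K * sqrt(W)
sqrt(W) = sqrt(446) = 21.11871
t = 2.39 * 21.11871 = 50.4737 s


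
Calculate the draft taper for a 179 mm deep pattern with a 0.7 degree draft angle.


Formula: taper = depth * tan(draft_angle)
tan(0.7 deg) = 0.0122179
taper = 179 mm * 0.0122179 = 2.1870 mm


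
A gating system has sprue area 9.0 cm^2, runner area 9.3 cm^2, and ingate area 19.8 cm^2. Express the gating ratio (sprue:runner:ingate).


Sprue:Runner:Ingate = 1 : 9.3/9.0 : 19.8/9.0 = 1:1.03:2.20

Answer: 1:1.03:2.20


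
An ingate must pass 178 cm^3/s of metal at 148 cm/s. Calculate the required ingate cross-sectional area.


Formula: A_ingate = Q / v  (continuity equation)
A = 178 cm^3/s / 148 cm/s = 1.2027 cm^2

1.2027 cm^2


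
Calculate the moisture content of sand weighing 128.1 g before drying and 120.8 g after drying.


Formula: MC = (W_wet - W_dry) / W_wet * 100
Water mass = 128.1 - 120.8 = 7.3 g
MC = 7.3 / 128.1 * 100 = 5.6987%

Answer: 5.6987%


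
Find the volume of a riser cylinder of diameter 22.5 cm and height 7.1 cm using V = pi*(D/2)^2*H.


Formula: V = pi * (D/2)^2 * H  (cylinder volume)
Radius = D/2 = 22.5/2 = 11.25 cm
V = pi * 11.25^2 * 7.1 = 2823.0155 cm^3

Final answer: 2823.0155 cm^3


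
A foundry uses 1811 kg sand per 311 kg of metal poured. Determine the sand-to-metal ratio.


Formula: Sand-to-Metal Ratio = W_sand / W_metal
Ratio = 1811 kg / 311 kg = 5.8232

Answer: 5.8232


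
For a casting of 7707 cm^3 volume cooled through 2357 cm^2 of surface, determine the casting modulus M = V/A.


Formula: Casting Modulus M = V / A
M = 7707 cm^3 / 2357 cm^2 = 3.2698 cm

3.2698 cm


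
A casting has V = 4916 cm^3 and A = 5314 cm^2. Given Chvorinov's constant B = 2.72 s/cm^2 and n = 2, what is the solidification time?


Formula: t_s = B * (V/A)^n  (Chvorinov's rule, n=2)
Modulus M = V/A = 4916/5314 = 0.925104 cm
M^2 = 0.925104^2 = 0.855817 cm^2
t_s = 2.72 * 0.855817 = 2.3278 s

Final answer: 2.3278 s


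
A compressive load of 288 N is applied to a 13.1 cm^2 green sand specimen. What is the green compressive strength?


Formula: Compressive Strength = Force / Area
Strength = 288 N / 13.1 cm^2 = 21.9847 N/cm^2

21.9847 N/cm^2


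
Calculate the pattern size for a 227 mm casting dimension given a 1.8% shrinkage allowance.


Formula: L_pattern = L_casting * (1 + shrinkage_rate/100)
Shrinkage factor = 1 + 1.8/100 = 1.018
L_pattern = 227 mm * 1.018 = 231.0860 mm

231.0860 mm


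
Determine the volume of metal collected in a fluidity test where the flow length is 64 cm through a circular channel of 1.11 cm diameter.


Formula: V = pi * (d/2)^2 * L  (cylinder volume)
Radius = 1.11/2 = 0.555 cm
V = pi * 0.555^2 * 64 = 61.9321 cm^3


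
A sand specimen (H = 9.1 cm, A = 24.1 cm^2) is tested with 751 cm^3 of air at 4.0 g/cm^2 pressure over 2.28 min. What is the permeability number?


Formula: Permeability Number P = (V * H) / (p * A * t)
Numerator: V * H = 751 * 9.1 = 6834.1
Denominator: p * A * t = 4.0 * 24.1 * 2.28 = 219.792
P = 6834.1 / 219.792 = 31.0935

31.0935


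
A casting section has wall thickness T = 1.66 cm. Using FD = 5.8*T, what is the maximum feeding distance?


Formula: FD = 5.8 * T  (riser feeding-distance rule)
FD = 5.8 * 1.66 cm = 9.6280 cm

9.6280 cm


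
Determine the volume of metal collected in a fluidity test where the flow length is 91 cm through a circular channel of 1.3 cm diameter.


Formula: V = pi * (d/2)^2 * L  (cylinder volume)
Radius = 1.3/2 = 0.65 cm
V = pi * 0.65^2 * 91 = 120.7864 cm^3

Final answer: 120.7864 cm^3


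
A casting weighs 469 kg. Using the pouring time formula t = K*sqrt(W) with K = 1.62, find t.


Formula: t = K * sqrt(W)
sqrt(W) = sqrt(469) = 21.65641
t = 1.62 * 21.65641 = 35.0834 s

Answer: 35.0834 s


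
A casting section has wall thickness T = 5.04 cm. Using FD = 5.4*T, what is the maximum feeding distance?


Formula: FD = 5.4 * T  (riser feeding-distance rule)
FD = 5.4 * 5.04 cm = 27.2160 cm

27.2160 cm


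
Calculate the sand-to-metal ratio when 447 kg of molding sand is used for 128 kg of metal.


Formula: Sand-to-Metal Ratio = W_sand / W_metal
Ratio = 447 kg / 128 kg = 3.4922

Answer: 3.4922


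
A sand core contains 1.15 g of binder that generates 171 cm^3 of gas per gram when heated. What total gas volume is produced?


Formula: V_gas = W_binder * gas_evolution_rate
V = 1.15 g * 171 cm^3/g = 196.6500 cm^3


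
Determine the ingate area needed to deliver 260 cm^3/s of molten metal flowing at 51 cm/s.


Formula: A_ingate = Q / v  (continuity equation)
A = 260 cm^3/s / 51 cm/s = 5.0980 cm^2


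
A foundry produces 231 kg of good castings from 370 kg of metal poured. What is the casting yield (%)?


Formula: Casting Yield = (W_good / W_total) * 100
Yield = (231 kg / 370 kg) * 100 = 62.4324%

62.4324%


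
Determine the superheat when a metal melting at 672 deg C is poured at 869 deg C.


Formula: Superheat = T_pour - T_melt
Superheat = 869 - 672 = 197 deg C

Final answer: 197 deg C


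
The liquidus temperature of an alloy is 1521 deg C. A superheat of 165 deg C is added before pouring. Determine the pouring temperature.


Formula: T_pour = T_melt + Superheat
T_pour = 1521 + 165 = 1686 deg C


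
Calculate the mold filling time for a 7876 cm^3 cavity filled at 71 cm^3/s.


Formula: t_fill = V_mold / Q_flow
t = 7876 cm^3 / 71 cm^3/s = 110.9296 s

Final answer: 110.9296 s


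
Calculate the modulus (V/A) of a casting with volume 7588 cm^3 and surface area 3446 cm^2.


Formula: Casting Modulus M = V / A
M = 7588 cm^3 / 3446 cm^2 = 2.2020 cm

2.2020 cm


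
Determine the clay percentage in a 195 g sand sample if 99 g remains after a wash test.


Formula: Clay% = (W_total - W_washed) / W_total * 100
Clay mass = 195 - 99 = 96 g
Clay% = 96 / 195 * 100 = 49.2308%

Answer: 49.2308%


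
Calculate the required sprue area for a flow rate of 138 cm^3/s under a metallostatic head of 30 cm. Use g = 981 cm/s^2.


Formula: v = sqrt(2*g*h), A = Q/v
Velocity: v = sqrt(2 * 981 * 30) = sqrt(58860) = 242.6108 cm/s
Sprue area: A = Q / v = 138 / 242.6108 = 0.5688 cm^2

0.5688 cm^2


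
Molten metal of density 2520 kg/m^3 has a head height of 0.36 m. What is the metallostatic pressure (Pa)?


Formula: P = rho * g * h
rho * g = 2520 * 9.81 = 24721.2 N/m^3
P = 24721.2 * 0.36 = 8899.6320 Pa

Final answer: 8899.6320 Pa


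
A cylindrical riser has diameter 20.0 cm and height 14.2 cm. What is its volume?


Formula: V = pi * (D/2)^2 * H  (cylinder volume)
Radius = D/2 = 20.0/2 = 10.0 cm
V = pi * 10.0^2 * 14.2 = 4461.0616 cm^3


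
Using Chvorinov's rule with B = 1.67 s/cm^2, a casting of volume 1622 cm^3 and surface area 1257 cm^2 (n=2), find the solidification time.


Formula: t_s = B * (V/A)^n  (Chvorinov's rule, n=2)
Modulus M = V/A = 1622/1257 = 1.290374 cm
M^2 = 1.290374^2 = 1.665065 cm^2
t_s = 1.67 * 1.665065 = 2.7807 s

2.7807 s


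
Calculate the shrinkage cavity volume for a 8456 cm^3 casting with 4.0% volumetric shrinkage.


Formula: V_shrink = V_casting * shrinkage_pct / 100
V_shrink = 8456 cm^3 * 4.0 / 100 = 338.2400 cm^3

338.2400 cm^3


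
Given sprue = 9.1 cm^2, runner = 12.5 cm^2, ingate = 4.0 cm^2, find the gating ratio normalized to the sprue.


Sprue:Runner:Ingate = 1 : 12.5/9.1 : 4.0/9.1 = 1:1.37:0.44

Answer: 1:1.37:0.44


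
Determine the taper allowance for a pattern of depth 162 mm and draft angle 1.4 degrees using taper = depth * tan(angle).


Formula: taper = depth * tan(draft_angle)
tan(1.4 deg) = 0.0244395
taper = 162 mm * 0.0244395 = 3.9592 mm

Final answer: 3.9592 mm


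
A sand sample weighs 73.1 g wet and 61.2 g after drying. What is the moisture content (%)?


Formula: MC = (W_wet - W_dry) / W_wet * 100
Water mass = 73.1 - 61.2 = 11.9 g
MC = 11.9 / 73.1 * 100 = 16.2791%


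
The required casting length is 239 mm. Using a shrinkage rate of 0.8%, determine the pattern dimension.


Formula: L_pattern = L_casting * (1 + shrinkage_rate/100)
Shrinkage factor = 1 + 0.8/100 = 1.008
L_pattern = 239 mm * 1.008 = 240.9120 mm

Final answer: 240.9120 mm


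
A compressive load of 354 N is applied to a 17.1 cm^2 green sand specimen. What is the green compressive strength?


Formula: Compressive Strength = Force / Area
Strength = 354 N / 17.1 cm^2 = 20.7018 N/cm^2

Answer: 20.7018 N/cm^2


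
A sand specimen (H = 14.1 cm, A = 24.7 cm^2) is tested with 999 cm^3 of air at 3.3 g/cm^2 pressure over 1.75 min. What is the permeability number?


Formula: Permeability Number P = (V * H) / (p * A * t)
Numerator: V * H = 999 * 14.1 = 14085.9
Denominator: p * A * t = 3.3 * 24.7 * 1.75 = 142.6425
P = 14085.9 / 142.6425 = 98.7497

Final answer: 98.7497


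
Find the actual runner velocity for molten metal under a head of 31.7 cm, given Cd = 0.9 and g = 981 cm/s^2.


Formula: v = Cd * sqrt(2 * g * h)  (Torricelli with discharge coefficient)
2*g*h = 2 * 981 * 31.7 = 62195.4 cm^2/s^2
sqrt(62195.4) = 249.39006 cm/s
v = 0.9 * 249.39006 = 224.4511 cm/s


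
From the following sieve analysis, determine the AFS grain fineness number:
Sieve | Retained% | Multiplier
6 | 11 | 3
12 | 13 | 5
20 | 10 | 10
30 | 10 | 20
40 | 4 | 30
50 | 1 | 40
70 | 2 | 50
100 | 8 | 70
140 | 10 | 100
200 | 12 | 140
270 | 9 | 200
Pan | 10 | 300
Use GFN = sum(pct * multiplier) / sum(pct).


Formula: GFN = sum(pct * multiplier) / sum(pct)
sum(pct * multiplier) = 8698
sum(pct) = 100
GFN = 8698 / 100 = 86.98

86.98


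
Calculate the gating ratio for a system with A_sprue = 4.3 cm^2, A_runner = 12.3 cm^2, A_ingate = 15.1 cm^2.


Sprue:Runner:Ingate = 1 : 12.3/4.3 : 15.1/4.3 = 1:2.86:3.51

1:2.86:3.51


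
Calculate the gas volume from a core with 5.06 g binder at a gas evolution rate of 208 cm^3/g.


Formula: V_gas = W_binder * gas_evolution_rate
V = 5.06 g * 208 cm^3/g = 1052.4800 cm^3


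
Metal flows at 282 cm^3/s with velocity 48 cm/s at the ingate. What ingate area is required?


Formula: A_ingate = Q / v  (continuity equation)
A = 282 cm^3/s / 48 cm/s = 5.8750 cm^2

5.8750 cm^2


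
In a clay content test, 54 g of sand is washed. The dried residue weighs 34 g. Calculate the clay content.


Formula: Clay% = (W_total - W_washed) / W_total * 100
Clay mass = 54 - 34 = 20 g
Clay% = 20 / 54 * 100 = 37.0370%

37.0370%


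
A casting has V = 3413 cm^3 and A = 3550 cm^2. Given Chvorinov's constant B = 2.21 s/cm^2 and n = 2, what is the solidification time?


Formula: t_s = B * (V/A)^n  (Chvorinov's rule, n=2)
Modulus M = V/A = 3413/3550 = 0.961408 cm
M^2 = 0.961408^2 = 0.924305 cm^2
t_s = 2.21 * 0.924305 = 2.0427 s


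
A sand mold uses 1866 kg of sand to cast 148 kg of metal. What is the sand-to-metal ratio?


Formula: Sand-to-Metal Ratio = W_sand / W_metal
Ratio = 1866 kg / 148 kg = 12.6081

12.6081


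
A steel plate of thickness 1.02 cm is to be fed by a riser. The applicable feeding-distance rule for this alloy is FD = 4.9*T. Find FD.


Formula: FD = 4.9 * T  (riser feeding-distance rule)
FD = 4.9 * 1.02 cm = 4.9980 cm

Final answer: 4.9980 cm


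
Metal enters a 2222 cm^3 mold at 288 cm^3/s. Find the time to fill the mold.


Formula: t_fill = V_mold / Q_flow
t = 2222 cm^3 / 288 cm^3/s = 7.7153 s

Answer: 7.7153 s


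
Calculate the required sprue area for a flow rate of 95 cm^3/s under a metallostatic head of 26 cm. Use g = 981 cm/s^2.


Formula: v = sqrt(2*g*h), A = Q/v
Velocity: v = sqrt(2 * 981 * 26) = sqrt(51012) = 225.8584 cm/s
Sprue area: A = Q / v = 95 / 225.8584 = 0.4206 cm^2

Answer: 0.4206 cm^2


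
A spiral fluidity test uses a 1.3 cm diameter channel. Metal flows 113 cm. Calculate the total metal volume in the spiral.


Formula: V = pi * (d/2)^2 * L  (cylinder volume)
Radius = 1.3/2 = 0.65 cm
V = pi * 0.65^2 * 113 = 149.9875 cm^3

Answer: 149.9875 cm^3


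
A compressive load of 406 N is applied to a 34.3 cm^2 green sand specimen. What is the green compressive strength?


Formula: Compressive Strength = Force / Area
Strength = 406 N / 34.3 cm^2 = 11.8367 N/cm^2


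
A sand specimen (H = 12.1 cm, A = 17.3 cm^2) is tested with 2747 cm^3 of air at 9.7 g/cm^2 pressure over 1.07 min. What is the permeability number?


Formula: Permeability Number P = (V * H) / (p * A * t)
Numerator: V * H = 2747 * 12.1 = 33238.7
Denominator: p * A * t = 9.7 * 17.3 * 1.07 = 179.5567
P = 33238.7 / 179.5567 = 185.1153

Final answer: 185.1153


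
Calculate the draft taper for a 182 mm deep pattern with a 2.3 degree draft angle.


Formula: taper = depth * tan(draft_angle)
tan(2.3 deg) = 0.0401641
taper = 182 mm * 0.0401641 = 7.3099 mm

Answer: 7.3099 mm


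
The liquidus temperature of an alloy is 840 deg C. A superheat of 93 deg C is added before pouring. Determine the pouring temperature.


Formula: T_pour = T_melt + Superheat
T_pour = 840 + 93 = 933 deg C

Final answer: 933 deg C


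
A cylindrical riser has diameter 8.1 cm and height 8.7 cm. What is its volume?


Formula: V = pi * (D/2)^2 * H  (cylinder volume)
Radius = D/2 = 8.1/2 = 4.05 cm
V = pi * 4.05^2 * 8.7 = 448.3108 cm^3

Final answer: 448.3108 cm^3


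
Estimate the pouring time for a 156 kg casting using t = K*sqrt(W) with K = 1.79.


Formula: t = K * sqrt(W)
sqrt(W) = sqrt(156) = 12.49000
t = 1.79 * 12.49000 = 22.3571 s

Answer: 22.3571 s


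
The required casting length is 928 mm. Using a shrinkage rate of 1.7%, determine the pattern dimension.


Formula: L_pattern = L_casting * (1 + shrinkage_rate/100)
Shrinkage factor = 1 + 1.7/100 = 1.017
L_pattern = 928 mm * 1.017 = 943.7760 mm


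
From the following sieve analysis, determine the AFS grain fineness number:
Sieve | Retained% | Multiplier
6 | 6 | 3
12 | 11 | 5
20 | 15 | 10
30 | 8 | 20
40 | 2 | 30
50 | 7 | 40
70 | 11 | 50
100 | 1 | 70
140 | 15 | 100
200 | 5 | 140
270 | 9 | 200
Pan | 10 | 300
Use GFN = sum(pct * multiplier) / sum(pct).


Formula: GFN = sum(pct * multiplier) / sum(pct)
sum(pct * multiplier) = 8343
sum(pct) = 100
GFN = 8343 / 100 = 83.43


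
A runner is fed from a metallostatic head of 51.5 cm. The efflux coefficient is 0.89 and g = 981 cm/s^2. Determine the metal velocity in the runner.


Formula: v = Cd * sqrt(2 * g * h)  (Torricelli with discharge coefficient)
2*g*h = 2 * 981 * 51.5 = 101043.0 cm^2/s^2
sqrt(101043.0) = 317.87262 cm/s
v = 0.89 * 317.87262 = 282.9066 cm/s

Answer: 282.9066 cm/s


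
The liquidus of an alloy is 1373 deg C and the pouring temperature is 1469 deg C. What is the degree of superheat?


Formula: Superheat = T_pour - T_melt
Superheat = 1469 - 1373 = 96 deg C

96 deg C


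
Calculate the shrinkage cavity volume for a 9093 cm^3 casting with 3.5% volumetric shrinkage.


Formula: V_shrink = V_casting * shrinkage_pct / 100
V_shrink = 9093 cm^3 * 3.5 / 100 = 318.2550 cm^3

318.2550 cm^3


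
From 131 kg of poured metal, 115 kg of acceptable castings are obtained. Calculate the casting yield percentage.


Formula: Casting Yield = (W_good / W_total) * 100
Yield = (115 kg / 131 kg) * 100 = 87.7863%


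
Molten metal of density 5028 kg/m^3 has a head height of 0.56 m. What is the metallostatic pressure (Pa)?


Formula: P = rho * g * h
rho * g = 5028 * 9.81 = 49324.68 N/m^3
P = 49324.68 * 0.56 = 27621.8208 Pa


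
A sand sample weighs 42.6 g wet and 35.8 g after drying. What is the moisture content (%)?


Formula: MC = (W_wet - W_dry) / W_wet * 100
Water mass = 42.6 - 35.8 = 6.8 g
MC = 6.8 / 42.6 * 100 = 15.9624%

Final answer: 15.9624%


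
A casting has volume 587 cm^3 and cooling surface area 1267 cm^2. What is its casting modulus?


Formula: Casting Modulus M = V / A
M = 587 cm^3 / 1267 cm^2 = 0.4633 cm

Final answer: 0.4633 cm


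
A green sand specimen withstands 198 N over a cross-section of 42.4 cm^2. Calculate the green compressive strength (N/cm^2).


Formula: Compressive Strength = Force / Area
Strength = 198 N / 42.4 cm^2 = 4.6698 N/cm^2


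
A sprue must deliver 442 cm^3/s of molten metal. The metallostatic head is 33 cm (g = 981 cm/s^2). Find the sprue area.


Formula: v = sqrt(2*g*h), A = Q/v
Velocity: v = sqrt(2 * 981 * 33) = sqrt(64746) = 254.4524 cm/s
Sprue area: A = Q / v = 442 / 254.4524 = 1.7371 cm^2

Answer: 1.7371 cm^2


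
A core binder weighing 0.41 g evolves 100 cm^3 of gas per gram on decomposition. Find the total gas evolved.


Formula: V_gas = W_binder * gas_evolution_rate
V = 0.41 g * 100 cm^3/g = 41.0000 cm^3

Answer: 41.0000 cm^3


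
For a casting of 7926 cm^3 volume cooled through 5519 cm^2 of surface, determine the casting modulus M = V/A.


Formula: Casting Modulus M = V / A
M = 7926 cm^3 / 5519 cm^2 = 1.4361 cm


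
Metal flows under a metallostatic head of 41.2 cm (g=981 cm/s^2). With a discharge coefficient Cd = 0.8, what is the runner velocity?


Formula: v = Cd * sqrt(2 * g * h)  (Torricelli with discharge coefficient)
2*g*h = 2 * 981 * 41.2 = 80834.4 cm^2/s^2
sqrt(80834.4) = 284.31391 cm/s
v = 0.8 * 284.31391 = 227.4511 cm/s


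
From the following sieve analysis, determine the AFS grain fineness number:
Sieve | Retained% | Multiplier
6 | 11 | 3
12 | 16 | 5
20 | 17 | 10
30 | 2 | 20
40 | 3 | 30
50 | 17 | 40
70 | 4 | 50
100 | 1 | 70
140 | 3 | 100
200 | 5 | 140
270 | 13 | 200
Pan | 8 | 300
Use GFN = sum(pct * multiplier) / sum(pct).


Formula: GFN = sum(pct * multiplier) / sum(pct)
sum(pct * multiplier) = 7363
sum(pct) = 100
GFN = 7363 / 100 = 73.63

Answer: 73.63


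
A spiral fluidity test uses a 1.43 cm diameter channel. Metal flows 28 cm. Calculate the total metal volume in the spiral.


Formula: V = pi * (d/2)^2 * L  (cylinder volume)
Radius = 1.43/2 = 0.715 cm
V = pi * 0.715^2 * 28 = 44.9697 cm^3

Answer: 44.9697 cm^3


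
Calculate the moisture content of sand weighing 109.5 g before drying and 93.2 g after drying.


Formula: MC = (W_wet - W_dry) / W_wet * 100
Water mass = 109.5 - 93.2 = 16.3 g
MC = 16.3 / 109.5 * 100 = 14.8858%

Answer: 14.8858%


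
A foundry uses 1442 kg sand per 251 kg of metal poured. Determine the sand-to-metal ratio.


Formula: Sand-to-Metal Ratio = W_sand / W_metal
Ratio = 1442 kg / 251 kg = 5.7450

Answer: 5.7450


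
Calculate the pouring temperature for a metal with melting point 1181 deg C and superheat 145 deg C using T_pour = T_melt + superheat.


Formula: T_pour = T_melt + Superheat
T_pour = 1181 + 145 = 1326 deg C

1326 deg C


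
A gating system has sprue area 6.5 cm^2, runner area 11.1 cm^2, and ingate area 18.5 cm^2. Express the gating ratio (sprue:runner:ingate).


Sprue:Runner:Ingate = 1 : 11.1/6.5 : 18.5/6.5 = 1:1.71:2.85

Final answer: 1:1.71:2.85


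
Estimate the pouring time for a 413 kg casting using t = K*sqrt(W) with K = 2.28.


Formula: t = K * sqrt(W)
sqrt(W) = sqrt(413) = 20.32240
t = 2.28 * 20.32240 = 46.3351 s

Answer: 46.3351 s


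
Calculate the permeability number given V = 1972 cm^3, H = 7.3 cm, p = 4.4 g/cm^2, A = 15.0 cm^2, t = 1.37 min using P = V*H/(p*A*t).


Formula: Permeability Number P = (V * H) / (p * A * t)
Numerator: V * H = 1972 * 7.3 = 14395.6
Denominator: p * A * t = 4.4 * 15.0 * 1.37 = 90.42
P = 14395.6 / 90.42 = 159.2081

159.2081


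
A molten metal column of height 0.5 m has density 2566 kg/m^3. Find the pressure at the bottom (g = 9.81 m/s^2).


Formula: P = rho * g * h
rho * g = 2566 * 9.81 = 25172.46 N/m^3
P = 25172.46 * 0.5 = 12586.2300 Pa


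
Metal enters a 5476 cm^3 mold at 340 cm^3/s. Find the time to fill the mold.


Formula: t_fill = V_mold / Q_flow
t = 5476 cm^3 / 340 cm^3/s = 16.1059 s

Final answer: 16.1059 s


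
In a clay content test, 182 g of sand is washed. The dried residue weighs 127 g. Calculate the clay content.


Formula: Clay% = (W_total - W_washed) / W_total * 100
Clay mass = 182 - 127 = 55 g
Clay% = 55 / 182 * 100 = 30.2198%

30.2198%


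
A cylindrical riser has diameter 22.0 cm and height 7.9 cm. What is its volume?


Formula: V = pi * (D/2)^2 * H  (cylinder volume)
Radius = D/2 = 22.0/2 = 11.0 cm
V = pi * 11.0^2 * 7.9 = 3003.0484 cm^3

Answer: 3003.0484 cm^3


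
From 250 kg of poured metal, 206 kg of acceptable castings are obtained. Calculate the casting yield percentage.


Formula: Casting Yield = (W_good / W_total) * 100
Yield = (206 kg / 250 kg) * 100 = 82.4000%

82.4000%


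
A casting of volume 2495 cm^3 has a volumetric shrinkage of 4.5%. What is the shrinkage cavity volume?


Formula: V_shrink = V_casting * shrinkage_pct / 100
V_shrink = 2495 cm^3 * 4.5 / 100 = 112.2750 cm^3

Answer: 112.2750 cm^3


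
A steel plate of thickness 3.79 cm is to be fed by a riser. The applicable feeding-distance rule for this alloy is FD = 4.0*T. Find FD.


Formula: FD = 4.0 * T  (riser feeding-distance rule)
FD = 4.0 * 3.79 cm = 15.1600 cm

Answer: 15.1600 cm


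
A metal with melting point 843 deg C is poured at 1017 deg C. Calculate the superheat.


Formula: Superheat = T_pour - T_melt
Superheat = 1017 - 843 = 174 deg C

Answer: 174 deg C


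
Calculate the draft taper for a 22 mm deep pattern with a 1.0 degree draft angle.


Formula: taper = depth * tan(draft_angle)
tan(1.0 deg) = 0.0174551
taper = 22 mm * 0.0174551 = 0.3840 mm

0.3840 mm
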